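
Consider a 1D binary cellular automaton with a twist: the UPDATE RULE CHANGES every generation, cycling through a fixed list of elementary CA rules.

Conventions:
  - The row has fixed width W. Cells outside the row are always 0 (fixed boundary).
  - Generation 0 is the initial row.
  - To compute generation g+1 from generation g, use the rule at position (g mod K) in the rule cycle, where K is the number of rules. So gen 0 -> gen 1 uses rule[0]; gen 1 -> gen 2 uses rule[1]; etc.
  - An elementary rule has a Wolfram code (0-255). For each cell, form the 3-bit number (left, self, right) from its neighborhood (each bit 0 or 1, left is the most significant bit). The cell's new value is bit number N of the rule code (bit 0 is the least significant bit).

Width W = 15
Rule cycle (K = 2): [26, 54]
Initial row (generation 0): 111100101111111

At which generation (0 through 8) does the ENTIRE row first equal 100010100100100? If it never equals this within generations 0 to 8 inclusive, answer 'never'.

Answer: 5

Derivation:
Gen 0: 111100101111111
Gen 1 (rule 26): 100011001000000
Gen 2 (rule 54): 110100111100000
Gen 3 (rule 26): 100011100010000
Gen 4 (rule 54): 110100010111000
Gen 5 (rule 26): 100010100100100
Gen 6 (rule 54): 110111111111110
Gen 7 (rule 26): 100100000000001
Gen 8 (rule 54): 111110000000011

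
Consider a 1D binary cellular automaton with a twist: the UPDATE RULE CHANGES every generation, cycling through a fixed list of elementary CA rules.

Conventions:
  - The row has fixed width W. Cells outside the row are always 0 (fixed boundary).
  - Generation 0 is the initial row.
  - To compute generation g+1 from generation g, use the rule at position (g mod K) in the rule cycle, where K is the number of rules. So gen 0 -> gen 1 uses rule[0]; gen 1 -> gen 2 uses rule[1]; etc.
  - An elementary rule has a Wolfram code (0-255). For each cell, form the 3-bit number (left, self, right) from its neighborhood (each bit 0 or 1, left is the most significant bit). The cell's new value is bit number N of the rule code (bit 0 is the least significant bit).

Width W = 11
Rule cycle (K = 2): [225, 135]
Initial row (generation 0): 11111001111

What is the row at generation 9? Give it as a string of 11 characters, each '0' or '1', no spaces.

Gen 0: 11111001111
Gen 1 (rule 225): 01111000111
Gen 2 (rule 135): 10110011010
Gen 3 (rule 225): 01010001100
Gen 4 (rule 135): 11010110001
Gen 5 (rule 225): 01101010100
Gen 6 (rule 135): 10001010101
Gen 7 (rule 225): 00100101010
Gen 8 (rule 135): 11101101010
Gen 9 (rule 225): 01110110100

Answer: 01110110100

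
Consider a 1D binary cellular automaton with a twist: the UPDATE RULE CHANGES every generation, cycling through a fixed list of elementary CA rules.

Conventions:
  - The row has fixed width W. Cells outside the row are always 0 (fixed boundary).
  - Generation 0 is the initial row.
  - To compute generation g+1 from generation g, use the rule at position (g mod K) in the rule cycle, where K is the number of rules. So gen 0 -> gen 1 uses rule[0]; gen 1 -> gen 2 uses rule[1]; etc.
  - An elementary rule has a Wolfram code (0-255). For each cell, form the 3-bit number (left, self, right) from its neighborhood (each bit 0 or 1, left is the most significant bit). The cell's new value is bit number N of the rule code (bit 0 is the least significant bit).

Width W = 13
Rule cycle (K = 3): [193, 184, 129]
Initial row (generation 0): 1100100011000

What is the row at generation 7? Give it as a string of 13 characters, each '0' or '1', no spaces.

Answer: 0101110011101

Derivation:
Gen 0: 1100100011000
Gen 1 (rule 193): 0100001001011
Gen 2 (rule 184): 0010000100110
Gen 3 (rule 129): 1000110000000
Gen 4 (rule 193): 0010010111111
Gen 5 (rule 184): 0001001111110
Gen 6 (rule 129): 1100000111100
Gen 7 (rule 193): 0101110011101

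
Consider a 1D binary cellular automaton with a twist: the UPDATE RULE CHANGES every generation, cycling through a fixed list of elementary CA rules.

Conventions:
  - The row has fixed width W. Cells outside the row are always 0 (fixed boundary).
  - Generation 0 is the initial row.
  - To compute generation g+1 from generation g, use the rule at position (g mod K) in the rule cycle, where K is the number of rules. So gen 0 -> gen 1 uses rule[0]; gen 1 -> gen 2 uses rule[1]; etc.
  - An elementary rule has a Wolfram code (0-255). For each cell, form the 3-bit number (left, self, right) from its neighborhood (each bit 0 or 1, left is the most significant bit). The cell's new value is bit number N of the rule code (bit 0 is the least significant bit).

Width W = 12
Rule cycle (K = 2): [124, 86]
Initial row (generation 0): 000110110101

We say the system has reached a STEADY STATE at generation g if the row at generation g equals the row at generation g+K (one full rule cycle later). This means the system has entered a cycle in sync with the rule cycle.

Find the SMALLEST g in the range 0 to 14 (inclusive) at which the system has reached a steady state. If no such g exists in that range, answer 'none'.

Gen 0: 000110110101
Gen 1 (rule 124): 000111111111
Gen 2 (rule 86): 001000000001
Gen 3 (rule 124): 001100000001
Gen 4 (rule 86): 010110000011
Gen 5 (rule 124): 011111000011
Gen 6 (rule 86): 100001100101
Gen 7 (rule 124): 110001110111
Gen 8 (rule 86): 011010010001
Gen 9 (rule 124): 011111011001
Gen 10 (rule 86): 100001001111
Gen 11 (rule 124): 110001101001
Gen 12 (rule 86): 011010101111
Gen 13 (rule 124): 011111111001
Gen 14 (rule 86): 100000001111
Gen 15 (rule 124): 110000001001
Gen 16 (rule 86): 011000011111

Answer: none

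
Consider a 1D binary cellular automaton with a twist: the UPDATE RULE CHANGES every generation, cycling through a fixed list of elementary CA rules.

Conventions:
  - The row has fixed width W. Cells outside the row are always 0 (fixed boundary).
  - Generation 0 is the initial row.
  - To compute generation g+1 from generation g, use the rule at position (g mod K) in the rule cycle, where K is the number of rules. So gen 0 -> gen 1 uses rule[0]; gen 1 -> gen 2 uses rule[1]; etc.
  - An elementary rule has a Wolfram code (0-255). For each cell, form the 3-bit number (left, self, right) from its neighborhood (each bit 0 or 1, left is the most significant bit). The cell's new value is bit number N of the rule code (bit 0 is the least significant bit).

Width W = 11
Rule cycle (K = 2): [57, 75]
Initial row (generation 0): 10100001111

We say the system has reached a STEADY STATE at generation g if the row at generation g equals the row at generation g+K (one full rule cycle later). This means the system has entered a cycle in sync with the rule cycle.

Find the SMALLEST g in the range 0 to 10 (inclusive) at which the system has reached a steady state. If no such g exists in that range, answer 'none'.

Answer: none

Derivation:
Gen 0: 10100001111
Gen 1 (rule 57): 01011101000
Gen 2 (rule 75): 10010100011
Gen 3 (rule 57): 01001011010
Gen 4 (rule 75): 10010011000
Gen 5 (rule 57): 01001010111
Gen 6 (rule 75): 10010000101
Gen 7 (rule 57): 01001110010
Gen 8 (rule 75): 10011010100
Gen 9 (rule 57): 01010101011
Gen 10 (rule 75): 10000000011
Gen 11 (rule 57): 01111111010
Gen 12 (rule 75): 11000001000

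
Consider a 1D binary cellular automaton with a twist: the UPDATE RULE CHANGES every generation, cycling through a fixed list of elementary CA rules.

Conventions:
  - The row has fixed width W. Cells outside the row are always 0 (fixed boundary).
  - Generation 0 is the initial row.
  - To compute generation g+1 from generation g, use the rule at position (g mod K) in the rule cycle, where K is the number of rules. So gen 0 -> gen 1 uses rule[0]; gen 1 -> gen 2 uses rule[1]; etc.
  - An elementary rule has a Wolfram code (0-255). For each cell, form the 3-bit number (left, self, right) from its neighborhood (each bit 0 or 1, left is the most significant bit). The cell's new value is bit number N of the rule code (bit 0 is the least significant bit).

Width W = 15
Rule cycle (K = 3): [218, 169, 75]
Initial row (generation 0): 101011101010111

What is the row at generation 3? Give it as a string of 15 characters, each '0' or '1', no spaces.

Gen 0: 101011101010111
Gen 1 (rule 218): 000011100000111
Gen 2 (rule 169): 111011001110110
Gen 3 (rule 75): 101011011010110

Answer: 101011011010110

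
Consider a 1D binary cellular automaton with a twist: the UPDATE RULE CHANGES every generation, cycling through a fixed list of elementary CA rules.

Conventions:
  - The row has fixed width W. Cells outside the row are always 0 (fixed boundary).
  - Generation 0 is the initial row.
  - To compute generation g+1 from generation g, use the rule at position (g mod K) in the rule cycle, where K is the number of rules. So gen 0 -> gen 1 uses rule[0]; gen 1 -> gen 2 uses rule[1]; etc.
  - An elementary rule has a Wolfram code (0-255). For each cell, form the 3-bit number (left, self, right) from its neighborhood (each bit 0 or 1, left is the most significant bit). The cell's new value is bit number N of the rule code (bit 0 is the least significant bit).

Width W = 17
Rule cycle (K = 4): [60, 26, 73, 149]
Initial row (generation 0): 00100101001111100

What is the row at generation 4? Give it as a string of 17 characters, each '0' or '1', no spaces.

Answer: 00011100101111111

Derivation:
Gen 0: 00100101001111100
Gen 1 (rule 60): 00110111101000010
Gen 2 (rule 26): 01100100000100101
Gen 3 (rule 73): 01100001110000000
Gen 4 (rule 149): 00011100101111111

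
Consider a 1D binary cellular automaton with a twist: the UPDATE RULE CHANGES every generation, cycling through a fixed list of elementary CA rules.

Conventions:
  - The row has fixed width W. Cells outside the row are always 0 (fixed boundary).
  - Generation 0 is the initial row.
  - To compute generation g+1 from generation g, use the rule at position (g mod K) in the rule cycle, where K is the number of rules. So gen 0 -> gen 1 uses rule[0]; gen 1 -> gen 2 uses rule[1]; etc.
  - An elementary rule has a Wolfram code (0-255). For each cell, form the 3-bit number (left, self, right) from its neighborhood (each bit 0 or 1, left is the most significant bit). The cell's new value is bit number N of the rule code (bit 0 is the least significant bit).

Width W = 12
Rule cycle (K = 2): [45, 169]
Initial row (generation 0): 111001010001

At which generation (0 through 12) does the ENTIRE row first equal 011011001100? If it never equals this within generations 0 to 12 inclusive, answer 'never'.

Answer: 6

Derivation:
Gen 0: 111001010001
Gen 1 (rule 45): 100001110101
Gen 2 (rule 169): 001101101010
Gen 3 (rule 45): 101011011110
Gen 4 (rule 169): 010110111100
Gen 5 (rule 45): 011101100001
Gen 6 (rule 169): 011011001100
Gen 7 (rule 45): 010110001001
Gen 8 (rule 169): 001100100000
Gen 9 (rule 45): 101000101111
Gen 10 (rule 169): 010010011110
Gen 11 (rule 45): 010010010000
Gen 12 (rule 169): 000000000111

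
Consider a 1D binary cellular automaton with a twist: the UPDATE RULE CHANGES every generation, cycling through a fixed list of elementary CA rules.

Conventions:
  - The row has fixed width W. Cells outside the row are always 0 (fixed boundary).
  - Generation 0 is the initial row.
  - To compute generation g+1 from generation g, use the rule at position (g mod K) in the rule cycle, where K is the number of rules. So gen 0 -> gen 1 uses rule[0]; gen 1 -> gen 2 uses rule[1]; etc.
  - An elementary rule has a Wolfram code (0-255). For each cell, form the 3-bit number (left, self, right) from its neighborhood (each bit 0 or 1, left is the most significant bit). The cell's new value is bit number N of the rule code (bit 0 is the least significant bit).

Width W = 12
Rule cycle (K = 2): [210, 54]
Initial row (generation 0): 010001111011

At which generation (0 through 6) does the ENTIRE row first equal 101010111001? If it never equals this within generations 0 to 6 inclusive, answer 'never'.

Answer: 1

Derivation:
Gen 0: 010001111011
Gen 1 (rule 210): 101010111001
Gen 2 (rule 54): 111111000111
Gen 3 (rule 210): 011111101011
Gen 4 (rule 54): 100000011100
Gen 5 (rule 210): 010000101110
Gen 6 (rule 54): 111001110001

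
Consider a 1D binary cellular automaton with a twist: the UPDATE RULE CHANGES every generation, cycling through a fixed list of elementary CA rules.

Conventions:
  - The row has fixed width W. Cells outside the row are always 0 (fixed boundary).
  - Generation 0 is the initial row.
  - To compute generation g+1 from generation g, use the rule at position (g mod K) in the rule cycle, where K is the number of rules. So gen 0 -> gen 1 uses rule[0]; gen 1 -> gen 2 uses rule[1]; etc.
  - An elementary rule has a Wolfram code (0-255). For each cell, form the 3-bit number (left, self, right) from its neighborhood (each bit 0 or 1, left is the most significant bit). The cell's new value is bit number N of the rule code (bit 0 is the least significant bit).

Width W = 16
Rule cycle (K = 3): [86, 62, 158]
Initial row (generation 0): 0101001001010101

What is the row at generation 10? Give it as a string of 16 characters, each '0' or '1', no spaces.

Answer: 1010000000000011

Derivation:
Gen 0: 0101001001010101
Gen 1 (rule 86): 1101111111010101
Gen 2 (rule 62): 1011000000111111
Gen 3 (rule 158): 1010100001111110
Gen 4 (rule 86): 1010110010000011
Gen 5 (rule 62): 1111101111000110
Gen 6 (rule 158): 1111001110101101
Gen 7 (rule 86): 0001110010100101
Gen 8 (rule 62): 0011001111111111
Gen 9 (rule 158): 0110111111111110
Gen 10 (rule 86): 1010000000000011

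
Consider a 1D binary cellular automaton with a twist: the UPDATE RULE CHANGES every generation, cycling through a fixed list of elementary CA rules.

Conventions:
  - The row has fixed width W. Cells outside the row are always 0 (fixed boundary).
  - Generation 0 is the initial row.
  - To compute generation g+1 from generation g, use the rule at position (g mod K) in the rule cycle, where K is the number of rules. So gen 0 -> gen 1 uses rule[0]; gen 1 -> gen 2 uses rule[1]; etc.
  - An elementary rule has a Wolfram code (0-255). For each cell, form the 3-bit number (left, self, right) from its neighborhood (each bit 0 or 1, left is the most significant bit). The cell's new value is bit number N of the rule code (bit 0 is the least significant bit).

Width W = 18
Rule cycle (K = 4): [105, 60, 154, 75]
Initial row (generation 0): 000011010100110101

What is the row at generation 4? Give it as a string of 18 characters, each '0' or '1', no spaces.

Answer: 110101001011010010

Derivation:
Gen 0: 000011010100110101
Gen 1 (rule 105): 111011101000111010
Gen 2 (rule 60): 100110011100100111
Gen 3 (rule 154): 011101111011011110
Gen 4 (rule 75): 110101001011010010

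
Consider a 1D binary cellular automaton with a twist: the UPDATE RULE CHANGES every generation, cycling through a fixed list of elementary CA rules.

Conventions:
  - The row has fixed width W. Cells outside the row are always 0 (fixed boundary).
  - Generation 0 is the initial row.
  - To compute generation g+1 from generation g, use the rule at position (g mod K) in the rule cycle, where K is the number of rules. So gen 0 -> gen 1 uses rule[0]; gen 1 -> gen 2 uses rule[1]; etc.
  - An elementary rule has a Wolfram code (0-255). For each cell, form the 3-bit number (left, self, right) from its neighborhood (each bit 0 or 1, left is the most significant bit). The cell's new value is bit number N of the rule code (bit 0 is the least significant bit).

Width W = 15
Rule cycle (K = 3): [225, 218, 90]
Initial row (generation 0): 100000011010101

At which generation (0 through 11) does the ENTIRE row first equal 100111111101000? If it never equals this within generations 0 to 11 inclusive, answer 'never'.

Answer: 5

Derivation:
Gen 0: 100000011010101
Gen 1 (rule 225): 001111001101010
Gen 2 (rule 218): 011111111100001
Gen 3 (rule 90): 110000000110010
Gen 4 (rule 225): 010111110010000
Gen 5 (rule 218): 100111111101000
Gen 6 (rule 90): 011100000100100
Gen 7 (rule 225): 001101110000001
Gen 8 (rule 218): 011101111000010
Gen 9 (rule 90): 110101001100101
Gen 10 (rule 225): 011010000100010
Gen 11 (rule 218): 111001001010101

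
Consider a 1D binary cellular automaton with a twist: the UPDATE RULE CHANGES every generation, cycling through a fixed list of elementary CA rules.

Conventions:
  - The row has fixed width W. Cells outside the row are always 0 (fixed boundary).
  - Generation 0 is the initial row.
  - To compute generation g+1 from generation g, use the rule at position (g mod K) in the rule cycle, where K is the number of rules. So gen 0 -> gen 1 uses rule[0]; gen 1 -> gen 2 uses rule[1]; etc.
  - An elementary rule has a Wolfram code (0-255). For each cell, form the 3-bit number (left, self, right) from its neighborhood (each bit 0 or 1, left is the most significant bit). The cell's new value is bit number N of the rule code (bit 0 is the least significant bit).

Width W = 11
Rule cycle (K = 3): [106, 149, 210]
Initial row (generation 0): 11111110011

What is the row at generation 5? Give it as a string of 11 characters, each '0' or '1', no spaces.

Answer: 00101001101

Derivation:
Gen 0: 11111110011
Gen 1 (rule 106): 10000010111
Gen 2 (rule 149): 11111010010
Gen 3 (rule 210): 01111001101
Gen 4 (rule 106): 11001011110
Gen 5 (rule 149): 00101001101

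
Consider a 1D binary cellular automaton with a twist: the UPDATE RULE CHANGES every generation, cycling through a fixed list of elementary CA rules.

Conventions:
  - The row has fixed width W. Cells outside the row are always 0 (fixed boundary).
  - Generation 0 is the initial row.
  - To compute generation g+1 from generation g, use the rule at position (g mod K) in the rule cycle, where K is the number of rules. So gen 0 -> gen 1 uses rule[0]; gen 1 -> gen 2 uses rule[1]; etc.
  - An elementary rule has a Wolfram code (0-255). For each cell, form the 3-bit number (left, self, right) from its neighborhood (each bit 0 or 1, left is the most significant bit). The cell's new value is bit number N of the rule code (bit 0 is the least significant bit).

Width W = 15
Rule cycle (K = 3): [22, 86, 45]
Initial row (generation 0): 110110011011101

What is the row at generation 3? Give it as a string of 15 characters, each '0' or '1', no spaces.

Answer: 111011100111010

Derivation:
Gen 0: 110110011011101
Gen 1 (rule 22): 000001100000001
Gen 2 (rule 86): 000010110000011
Gen 3 (rule 45): 111011100111010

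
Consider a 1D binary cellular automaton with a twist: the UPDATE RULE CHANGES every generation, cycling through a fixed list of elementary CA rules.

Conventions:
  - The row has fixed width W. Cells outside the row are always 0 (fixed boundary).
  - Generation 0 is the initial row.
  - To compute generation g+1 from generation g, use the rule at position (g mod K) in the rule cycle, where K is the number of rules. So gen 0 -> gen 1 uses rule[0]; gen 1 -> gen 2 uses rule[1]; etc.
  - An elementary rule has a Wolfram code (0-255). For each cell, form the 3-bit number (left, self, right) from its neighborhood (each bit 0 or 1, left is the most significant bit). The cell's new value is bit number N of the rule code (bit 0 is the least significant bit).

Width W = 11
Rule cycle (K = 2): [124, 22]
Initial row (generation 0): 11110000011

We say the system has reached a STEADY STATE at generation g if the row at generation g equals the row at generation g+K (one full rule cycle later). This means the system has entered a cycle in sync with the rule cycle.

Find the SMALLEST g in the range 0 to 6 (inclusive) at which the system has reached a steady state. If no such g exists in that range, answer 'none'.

Gen 0: 11110000011
Gen 1 (rule 124): 10011000011
Gen 2 (rule 22): 11100100100
Gen 3 (rule 124): 10110110110
Gen 4 (rule 22): 10000000001
Gen 5 (rule 124): 11000000001
Gen 6 (rule 22): 00100000011
Gen 7 (rule 124): 00110000011
Gen 8 (rule 22): 01001000100

Answer: none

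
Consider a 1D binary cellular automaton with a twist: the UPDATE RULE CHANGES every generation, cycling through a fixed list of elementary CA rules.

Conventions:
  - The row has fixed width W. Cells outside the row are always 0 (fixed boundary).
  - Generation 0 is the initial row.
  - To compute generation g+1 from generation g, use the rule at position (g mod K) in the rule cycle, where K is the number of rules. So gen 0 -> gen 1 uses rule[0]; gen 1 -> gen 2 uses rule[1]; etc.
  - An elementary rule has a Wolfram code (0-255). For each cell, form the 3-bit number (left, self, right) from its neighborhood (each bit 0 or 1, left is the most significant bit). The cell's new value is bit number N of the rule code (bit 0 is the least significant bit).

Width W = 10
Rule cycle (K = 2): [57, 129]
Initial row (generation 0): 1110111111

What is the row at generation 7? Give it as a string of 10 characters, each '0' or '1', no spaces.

Answer: 1111001111

Derivation:
Gen 0: 1110111111
Gen 1 (rule 57): 1001100000
Gen 2 (rule 129): 0000001111
Gen 3 (rule 57): 1111101000
Gen 4 (rule 129): 0111000011
Gen 5 (rule 57): 0100111010
Gen 6 (rule 129): 0000010000
Gen 7 (rule 57): 1111001111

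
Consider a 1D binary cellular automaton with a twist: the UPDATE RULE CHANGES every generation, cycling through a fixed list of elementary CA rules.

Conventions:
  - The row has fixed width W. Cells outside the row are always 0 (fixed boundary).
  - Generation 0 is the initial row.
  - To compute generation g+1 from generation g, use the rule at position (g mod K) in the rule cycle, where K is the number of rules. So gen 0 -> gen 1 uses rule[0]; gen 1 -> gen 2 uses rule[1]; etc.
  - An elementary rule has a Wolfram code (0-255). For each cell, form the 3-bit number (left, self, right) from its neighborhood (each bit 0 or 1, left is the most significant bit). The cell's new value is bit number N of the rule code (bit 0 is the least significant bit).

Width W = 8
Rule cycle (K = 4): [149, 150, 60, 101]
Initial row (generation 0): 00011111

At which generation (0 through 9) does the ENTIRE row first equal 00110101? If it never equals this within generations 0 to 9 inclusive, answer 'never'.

Answer: 2

Derivation:
Gen 0: 00011111
Gen 1 (rule 149): 11001110
Gen 2 (rule 150): 00110101
Gen 3 (rule 60): 00101111
Gen 4 (rule 101): 10110001
Gen 5 (rule 149): 10001101
Gen 6 (rule 150): 11010001
Gen 7 (rule 60): 10111001
Gen 8 (rule 101): 11001001
Gen 9 (rule 149): 00101101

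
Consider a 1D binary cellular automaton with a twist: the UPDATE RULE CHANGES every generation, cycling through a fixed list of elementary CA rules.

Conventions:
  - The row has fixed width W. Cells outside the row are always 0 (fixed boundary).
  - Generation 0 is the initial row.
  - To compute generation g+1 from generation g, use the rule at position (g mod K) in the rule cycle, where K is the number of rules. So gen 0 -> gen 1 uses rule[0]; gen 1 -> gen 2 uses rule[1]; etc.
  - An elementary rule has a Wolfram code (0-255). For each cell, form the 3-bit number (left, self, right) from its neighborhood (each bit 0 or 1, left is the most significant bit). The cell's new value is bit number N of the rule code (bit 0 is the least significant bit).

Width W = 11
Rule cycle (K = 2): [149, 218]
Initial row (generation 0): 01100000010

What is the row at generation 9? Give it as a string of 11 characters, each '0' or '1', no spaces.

Gen 0: 01100000010
Gen 1 (rule 149): 00011111011
Gen 2 (rule 218): 00111111011
Gen 3 (rule 149): 10011110000
Gen 4 (rule 218): 01111111000
Gen 5 (rule 149): 00111110111
Gen 6 (rule 218): 01111110111
Gen 7 (rule 149): 00111100010
Gen 8 (rule 218): 01111110101
Gen 9 (rule 149): 00111100101

Answer: 00111100101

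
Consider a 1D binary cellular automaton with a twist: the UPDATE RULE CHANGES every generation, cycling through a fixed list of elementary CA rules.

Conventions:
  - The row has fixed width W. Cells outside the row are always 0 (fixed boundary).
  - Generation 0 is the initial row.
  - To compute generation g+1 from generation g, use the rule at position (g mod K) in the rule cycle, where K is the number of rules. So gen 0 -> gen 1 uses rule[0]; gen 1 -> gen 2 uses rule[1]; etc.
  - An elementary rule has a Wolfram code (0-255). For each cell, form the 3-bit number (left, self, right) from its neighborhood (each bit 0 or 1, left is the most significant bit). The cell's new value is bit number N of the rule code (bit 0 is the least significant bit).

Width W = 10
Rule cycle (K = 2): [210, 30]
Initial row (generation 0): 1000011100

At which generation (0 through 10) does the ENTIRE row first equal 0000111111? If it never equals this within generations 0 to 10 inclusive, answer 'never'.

Answer: never

Derivation:
Gen 0: 1000011100
Gen 1 (rule 210): 0100101110
Gen 2 (rule 30): 1111101001
Gen 3 (rule 210): 0111100110
Gen 4 (rule 30): 1100011101
Gen 5 (rule 210): 0110101100
Gen 6 (rule 30): 1100101010
Gen 7 (rule 210): 0111000001
Gen 8 (rule 30): 1100100011
Gen 9 (rule 210): 0111010101
Gen 10 (rule 30): 1100010101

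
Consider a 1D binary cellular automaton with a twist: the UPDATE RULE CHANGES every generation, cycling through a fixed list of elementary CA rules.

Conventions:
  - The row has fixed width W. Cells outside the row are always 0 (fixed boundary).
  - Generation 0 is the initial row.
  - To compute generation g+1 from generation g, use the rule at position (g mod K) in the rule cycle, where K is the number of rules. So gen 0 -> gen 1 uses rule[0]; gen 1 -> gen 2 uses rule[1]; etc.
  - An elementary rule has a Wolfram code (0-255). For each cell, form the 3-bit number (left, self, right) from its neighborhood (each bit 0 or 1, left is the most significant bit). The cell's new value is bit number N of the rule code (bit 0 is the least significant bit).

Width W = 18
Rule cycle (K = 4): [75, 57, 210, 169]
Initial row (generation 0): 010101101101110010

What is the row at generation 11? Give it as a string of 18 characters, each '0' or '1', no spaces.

Gen 0: 010101101101110010
Gen 1 (rule 75): 100001101101010100
Gen 2 (rule 57): 011101011010101011
Gen 3 (rule 210): 101100001000000001
Gen 4 (rule 169): 011001100011111100
Gen 5 (rule 75): 111011101110000101
Gen 6 (rule 57): 100110011001110010
Gen 7 (rule 210): 011011101110111101
Gen 8 (rule 169): 010111011101111010
Gen 9 (rule 75): 100101010101001000
Gen 10 (rule 57): 010010101010100111
Gen 11 (rule 210): 101100000000011011

Answer: 101100000000011011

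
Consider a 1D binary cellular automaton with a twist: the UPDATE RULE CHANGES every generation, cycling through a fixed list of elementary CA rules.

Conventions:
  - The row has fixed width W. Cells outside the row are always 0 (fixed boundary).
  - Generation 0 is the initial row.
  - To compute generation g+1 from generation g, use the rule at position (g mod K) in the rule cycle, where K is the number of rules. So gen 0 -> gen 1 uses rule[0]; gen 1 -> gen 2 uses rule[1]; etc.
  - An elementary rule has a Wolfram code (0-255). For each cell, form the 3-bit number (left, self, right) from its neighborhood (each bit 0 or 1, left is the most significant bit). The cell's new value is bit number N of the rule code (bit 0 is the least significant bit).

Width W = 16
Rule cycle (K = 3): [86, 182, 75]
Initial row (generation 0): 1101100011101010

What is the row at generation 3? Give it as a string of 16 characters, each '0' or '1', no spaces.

Gen 0: 1101100011101010
Gen 1 (rule 86): 0100110100101011
Gen 2 (rule 182): 1111001111111100
Gen 3 (rule 75): 1001011000000101

Answer: 1001011000000101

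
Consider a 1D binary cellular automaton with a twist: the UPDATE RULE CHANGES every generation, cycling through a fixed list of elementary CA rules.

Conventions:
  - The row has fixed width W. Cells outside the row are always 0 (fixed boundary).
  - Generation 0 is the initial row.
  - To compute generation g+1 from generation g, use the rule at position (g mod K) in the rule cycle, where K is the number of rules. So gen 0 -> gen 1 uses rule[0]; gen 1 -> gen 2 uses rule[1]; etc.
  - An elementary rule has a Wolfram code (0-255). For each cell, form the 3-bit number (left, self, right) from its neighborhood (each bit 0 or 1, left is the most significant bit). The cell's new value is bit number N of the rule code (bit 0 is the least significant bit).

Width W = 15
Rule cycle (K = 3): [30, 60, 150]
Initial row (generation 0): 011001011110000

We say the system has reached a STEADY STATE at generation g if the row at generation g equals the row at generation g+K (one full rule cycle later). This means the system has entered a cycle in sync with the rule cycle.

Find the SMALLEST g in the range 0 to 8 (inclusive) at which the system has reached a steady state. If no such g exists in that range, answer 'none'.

Answer: none

Derivation:
Gen 0: 011001011110000
Gen 1 (rule 30): 110111010001000
Gen 2 (rule 60): 101100111001100
Gen 3 (rule 150): 100011010110010
Gen 4 (rule 30): 110110010101111
Gen 5 (rule 60): 101101011111000
Gen 6 (rule 150): 100001001110100
Gen 7 (rule 30): 110011111000110
Gen 8 (rule 60): 101010000100101
Gen 9 (rule 150): 101011001111101
Gen 10 (rule 30): 101010111000001
Gen 11 (rule 60): 111111100100001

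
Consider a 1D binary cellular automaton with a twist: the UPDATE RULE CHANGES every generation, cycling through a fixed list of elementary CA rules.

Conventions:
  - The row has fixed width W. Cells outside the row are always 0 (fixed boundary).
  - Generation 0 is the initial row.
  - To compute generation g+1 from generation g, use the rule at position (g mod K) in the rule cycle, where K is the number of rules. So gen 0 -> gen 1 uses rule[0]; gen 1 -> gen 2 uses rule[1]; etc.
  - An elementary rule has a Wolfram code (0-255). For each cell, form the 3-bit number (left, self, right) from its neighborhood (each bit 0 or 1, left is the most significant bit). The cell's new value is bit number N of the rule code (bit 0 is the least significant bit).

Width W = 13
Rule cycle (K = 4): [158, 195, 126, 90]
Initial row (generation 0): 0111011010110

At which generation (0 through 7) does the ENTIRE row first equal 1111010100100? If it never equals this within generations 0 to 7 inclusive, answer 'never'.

Answer: never

Derivation:
Gen 0: 0111011010110
Gen 1 (rule 158): 1110010010101
Gen 2 (rule 195): 0110100100000
Gen 3 (rule 126): 1111111110000
Gen 4 (rule 90): 1000000011000
Gen 5 (rule 158): 1100000110100
Gen 6 (rule 195): 0101111010001
Gen 7 (rule 126): 1111001111011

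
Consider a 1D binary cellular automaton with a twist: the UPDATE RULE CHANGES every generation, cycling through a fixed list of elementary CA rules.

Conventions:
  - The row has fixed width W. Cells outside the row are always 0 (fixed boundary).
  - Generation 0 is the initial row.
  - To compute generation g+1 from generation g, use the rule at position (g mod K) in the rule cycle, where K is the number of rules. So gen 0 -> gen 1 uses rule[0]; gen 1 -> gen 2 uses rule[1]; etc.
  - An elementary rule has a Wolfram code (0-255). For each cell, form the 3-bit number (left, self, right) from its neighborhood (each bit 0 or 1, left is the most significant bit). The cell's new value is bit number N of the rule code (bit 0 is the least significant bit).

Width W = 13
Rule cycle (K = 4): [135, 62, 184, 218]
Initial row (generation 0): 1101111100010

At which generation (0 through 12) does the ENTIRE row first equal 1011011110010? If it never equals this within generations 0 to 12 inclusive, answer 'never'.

Gen 0: 1101111100010
Gen 1 (rule 135): 0000111001110
Gen 2 (rule 62): 0001100111001
Gen 3 (rule 184): 0001010110100
Gen 4 (rule 218): 0010000110010
Gen 5 (rule 135): 1110111000110
Gen 6 (rule 62): 1001100101101
Gen 7 (rule 184): 0101010011010
Gen 8 (rule 218): 1000001111001
Gen 9 (rule 135): 1011110110011
Gen 10 (rule 62): 1110001101110
Gen 11 (rule 184): 1101001011101
Gen 12 (rule 218): 1100110011100

Answer: never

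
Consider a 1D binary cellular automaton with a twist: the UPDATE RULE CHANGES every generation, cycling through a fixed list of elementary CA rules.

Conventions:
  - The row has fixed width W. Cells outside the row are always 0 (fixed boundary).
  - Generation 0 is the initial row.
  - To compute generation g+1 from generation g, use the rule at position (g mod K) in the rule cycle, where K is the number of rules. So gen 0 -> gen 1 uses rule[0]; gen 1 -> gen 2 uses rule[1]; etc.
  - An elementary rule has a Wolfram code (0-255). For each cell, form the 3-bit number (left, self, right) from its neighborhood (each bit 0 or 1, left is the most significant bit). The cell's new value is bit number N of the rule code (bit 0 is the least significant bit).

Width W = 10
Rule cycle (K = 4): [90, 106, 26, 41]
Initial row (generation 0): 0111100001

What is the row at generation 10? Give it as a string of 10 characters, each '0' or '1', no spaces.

Answer: 0001110100

Derivation:
Gen 0: 0111100001
Gen 1 (rule 90): 1100110010
Gen 2 (rule 106): 1101110100
Gen 3 (rule 26): 1001000010
Gen 4 (rule 41): 0000011000
Gen 5 (rule 90): 0000111100
Gen 6 (rule 106): 0001100100
Gen 7 (rule 26): 0011011010
Gen 8 (rule 41): 1010110100
Gen 9 (rule 90): 0000110010
Gen 10 (rule 106): 0001110100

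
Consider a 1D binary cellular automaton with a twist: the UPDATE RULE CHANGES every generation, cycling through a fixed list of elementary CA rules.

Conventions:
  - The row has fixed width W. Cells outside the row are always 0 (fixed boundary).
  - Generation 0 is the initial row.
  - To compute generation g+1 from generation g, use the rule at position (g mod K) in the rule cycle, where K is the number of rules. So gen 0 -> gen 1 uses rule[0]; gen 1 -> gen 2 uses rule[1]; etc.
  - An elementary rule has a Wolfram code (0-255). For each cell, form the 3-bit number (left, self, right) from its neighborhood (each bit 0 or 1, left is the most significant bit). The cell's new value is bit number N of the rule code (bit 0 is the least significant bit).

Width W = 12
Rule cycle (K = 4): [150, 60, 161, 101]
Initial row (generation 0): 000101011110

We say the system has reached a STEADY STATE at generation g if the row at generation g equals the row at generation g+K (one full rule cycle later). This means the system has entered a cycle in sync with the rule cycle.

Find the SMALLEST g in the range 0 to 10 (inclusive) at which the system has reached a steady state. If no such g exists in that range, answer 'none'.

Answer: none

Derivation:
Gen 0: 000101011110
Gen 1 (rule 150): 001101001101
Gen 2 (rule 60): 001011101011
Gen 3 (rule 161): 100101010100
Gen 4 (rule 101): 100111111101
Gen 5 (rule 150): 111011111001
Gen 6 (rule 60): 100110000101
Gen 7 (rule 161): 000000110010
Gen 8 (rule 101): 111110010010
Gen 9 (rule 150): 011101111111
Gen 10 (rule 60): 010011000000
Gen 11 (rule 161): 000000011111
Gen 12 (rule 101): 111111000001
Gen 13 (rule 150): 011110100011
Gen 14 (rule 60): 010001110010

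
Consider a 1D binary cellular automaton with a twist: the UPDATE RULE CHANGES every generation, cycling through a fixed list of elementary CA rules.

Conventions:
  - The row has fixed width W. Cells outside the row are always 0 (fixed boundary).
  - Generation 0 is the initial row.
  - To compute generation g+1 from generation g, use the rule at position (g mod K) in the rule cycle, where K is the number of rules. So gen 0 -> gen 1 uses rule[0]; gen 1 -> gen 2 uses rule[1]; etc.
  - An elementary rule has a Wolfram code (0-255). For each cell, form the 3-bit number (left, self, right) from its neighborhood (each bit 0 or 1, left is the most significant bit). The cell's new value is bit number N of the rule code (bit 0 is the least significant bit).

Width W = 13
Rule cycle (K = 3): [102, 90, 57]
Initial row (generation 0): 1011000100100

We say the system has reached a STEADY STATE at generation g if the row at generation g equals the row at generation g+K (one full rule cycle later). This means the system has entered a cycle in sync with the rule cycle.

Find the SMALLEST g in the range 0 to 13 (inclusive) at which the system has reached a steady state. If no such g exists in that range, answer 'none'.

Answer: none

Derivation:
Gen 0: 1011000100100
Gen 1 (rule 102): 1101001101100
Gen 2 (rule 90): 1100111101110
Gen 3 (rule 57): 1010100011001
Gen 4 (rule 102): 1111100101011
Gen 5 (rule 90): 1000111000011
Gen 6 (rule 57): 0110100111010
Gen 7 (rule 102): 1011101001110
Gen 8 (rule 90): 0010100111011
Gen 9 (rule 57): 1001010100110
Gen 10 (rule 102): 1011111101010
Gen 11 (rule 90): 0010000100001
Gen 12 (rule 57): 1001110011100
Gen 13 (rule 102): 1010010100100
Gen 14 (rule 90): 0001100011010
Gen 15 (rule 57): 1101011010101
Gen 16 (rule 102): 0111101111111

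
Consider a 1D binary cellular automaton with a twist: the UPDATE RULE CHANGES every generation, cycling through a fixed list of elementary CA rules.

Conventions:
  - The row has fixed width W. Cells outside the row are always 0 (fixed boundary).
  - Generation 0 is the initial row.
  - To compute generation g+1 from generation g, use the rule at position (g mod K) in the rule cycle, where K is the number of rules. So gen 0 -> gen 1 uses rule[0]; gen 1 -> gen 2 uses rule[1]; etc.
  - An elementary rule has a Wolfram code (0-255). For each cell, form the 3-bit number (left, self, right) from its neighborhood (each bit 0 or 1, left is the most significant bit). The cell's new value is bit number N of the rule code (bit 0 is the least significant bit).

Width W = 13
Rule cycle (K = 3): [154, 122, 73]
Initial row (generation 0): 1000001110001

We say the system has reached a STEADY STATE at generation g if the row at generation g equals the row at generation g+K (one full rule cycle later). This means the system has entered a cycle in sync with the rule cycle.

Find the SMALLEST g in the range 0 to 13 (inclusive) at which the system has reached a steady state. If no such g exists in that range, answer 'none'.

Answer: none

Derivation:
Gen 0: 1000001110001
Gen 1 (rule 154): 0100011101010
Gen 2 (rule 122): 1010110110101
Gen 3 (rule 73): 0000110110000
Gen 4 (rule 154): 0001100101000
Gen 5 (rule 122): 0011111010100
Gen 6 (rule 73): 1010001000001
Gen 7 (rule 154): 0001010100010
Gen 8 (rule 122): 0010101010101
Gen 9 (rule 73): 1000000000000
Gen 10 (rule 154): 0100000000000
Gen 11 (rule 122): 1010000000000
Gen 12 (rule 73): 0000111111111
Gen 13 (rule 154): 0001111111110
Gen 14 (rule 122): 0011000000011
Gen 15 (rule 73): 1011011111011
Gen 16 (rule 154): 0010011110010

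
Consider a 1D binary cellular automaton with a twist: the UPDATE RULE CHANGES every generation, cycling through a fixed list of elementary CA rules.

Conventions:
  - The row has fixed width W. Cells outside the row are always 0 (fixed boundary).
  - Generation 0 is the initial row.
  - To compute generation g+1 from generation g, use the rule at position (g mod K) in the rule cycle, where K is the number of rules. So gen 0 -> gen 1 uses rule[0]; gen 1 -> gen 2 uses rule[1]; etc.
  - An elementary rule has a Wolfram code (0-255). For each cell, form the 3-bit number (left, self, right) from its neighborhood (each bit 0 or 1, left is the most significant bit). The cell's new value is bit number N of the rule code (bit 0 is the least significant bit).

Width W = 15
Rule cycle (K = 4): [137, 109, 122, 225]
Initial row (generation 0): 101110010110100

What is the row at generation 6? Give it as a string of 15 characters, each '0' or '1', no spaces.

Gen 0: 101110010110100
Gen 1 (rule 137): 001100000100001
Gen 2 (rule 109): 101101110101101
Gen 3 (rule 122): 011111011011110
Gen 4 (rule 225): 001111101101110
Gen 5 (rule 137): 101111001001100
Gen 6 (rule 109): 111001001001101

Answer: 111001001001101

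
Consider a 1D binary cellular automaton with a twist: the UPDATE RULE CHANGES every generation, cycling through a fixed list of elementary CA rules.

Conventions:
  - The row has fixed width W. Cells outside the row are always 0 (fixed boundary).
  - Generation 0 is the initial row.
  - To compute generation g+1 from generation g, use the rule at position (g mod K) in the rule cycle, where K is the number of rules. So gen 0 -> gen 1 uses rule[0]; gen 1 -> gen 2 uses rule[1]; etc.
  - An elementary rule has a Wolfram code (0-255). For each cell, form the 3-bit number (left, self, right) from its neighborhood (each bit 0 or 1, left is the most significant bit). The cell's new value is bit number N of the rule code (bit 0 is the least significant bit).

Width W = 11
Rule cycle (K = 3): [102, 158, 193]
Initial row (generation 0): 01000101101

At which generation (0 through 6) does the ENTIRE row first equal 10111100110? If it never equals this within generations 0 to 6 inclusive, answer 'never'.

Answer: 2

Derivation:
Gen 0: 01000101101
Gen 1 (rule 102): 11001110111
Gen 2 (rule 158): 10111100110
Gen 3 (rule 193): 00011100010
Gen 4 (rule 102): 00100100110
Gen 5 (rule 158): 01111111101
Gen 6 (rule 193): 00111111100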